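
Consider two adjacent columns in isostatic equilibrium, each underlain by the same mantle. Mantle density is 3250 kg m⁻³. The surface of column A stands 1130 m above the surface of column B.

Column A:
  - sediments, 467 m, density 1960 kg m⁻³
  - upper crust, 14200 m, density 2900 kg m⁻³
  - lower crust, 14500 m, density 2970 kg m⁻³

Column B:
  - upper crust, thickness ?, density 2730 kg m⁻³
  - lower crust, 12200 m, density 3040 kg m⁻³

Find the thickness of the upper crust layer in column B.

Take the compensation level at the base of the deeper column (depth z_c below the surface of column A) and equate Σ ρ_i t_i down to z_c; mantle fills any gap and the z_c terms cancel.
Column A: 467×1960 + 14200×2900 + 14500×2970 + (z_c − 29167)×3250
Column B: 1130×0 + x×2730 + 12200×3040 + (z_c − 1130 − 12200 − x)×3250
The z_c×3250 term appears on both sides and cancels. Collect the known terms of each column as K = Σ(ρt)_known − 3250 × (depth of known layers): K_A = 85160320 − 3250×29167 = −9632430; K_B = 37088000 − 3250×(1130 + 12200) = −6234500.
Balance: K_A = K_B − x×(3250 − 2730), so x = (K_B − K_A)/(3250 − 2730) = 3397930/520 = 6530 m.

6530 m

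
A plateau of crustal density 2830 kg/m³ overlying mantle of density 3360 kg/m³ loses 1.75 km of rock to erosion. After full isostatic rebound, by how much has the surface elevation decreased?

Rebound u = e ρ_c/ρ_m = 1.75 km × 2830/3360 = 1.474 km.
Net surface drop = e − u = 1.75 km − 1.474 km = e (ρ_m − ρ_c)/ρ_m = 0.276 km.

0.276 km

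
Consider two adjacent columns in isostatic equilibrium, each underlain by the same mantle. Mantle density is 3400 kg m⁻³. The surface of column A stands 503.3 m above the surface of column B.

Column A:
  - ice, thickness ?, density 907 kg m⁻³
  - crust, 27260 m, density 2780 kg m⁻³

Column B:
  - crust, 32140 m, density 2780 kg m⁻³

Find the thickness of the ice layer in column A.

1900 m

Take the compensation level at the base of the deeper column (depth z_c below the surface of column A) and equate Σ ρ_i t_i down to z_c; mantle fills any gap and the z_c terms cancel.
Column A: x×907 + 27260×2780 + (z_c − 27260 − x)×3400
Column B: 503.3×0 + 32140×2780 + (z_c − 503.3 − 32140)×3400
The z_c×3400 term appears on both sides and cancels. Collect the known terms of each column as K = Σ(ρt)_known − 3400 × (depth of known layers): K_A = 75782800 − 3400×27260 = −16901200; K_B = 89349200 − 3400×(503.3 + 32140) = −21638020.
Balance: K_A − x×(3400 − 907) = K_B, so x = (K_A − K_B)/(3400 − 907) = 4736820/2493 = 1900 m.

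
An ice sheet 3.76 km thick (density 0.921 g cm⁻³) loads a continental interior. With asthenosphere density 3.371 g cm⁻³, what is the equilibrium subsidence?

By Archimedes' principle applied to the lithosphere: the ice load ρ_ice t is balanced by mantle displaced below, ρ_m s.
s = t ρ_ice / ρ_m = 3.76 km × 0.921/3.371 = 1.03 km.

1.03 km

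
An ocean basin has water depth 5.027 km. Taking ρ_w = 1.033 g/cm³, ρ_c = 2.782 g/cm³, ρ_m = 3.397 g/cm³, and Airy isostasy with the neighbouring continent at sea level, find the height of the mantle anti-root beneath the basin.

Equating mass per unit area of the two columns: replacing crust with seawater at the top is compensated by replacing crust with mantle at the base: d (ρ_c − ρ_w) = a (ρ_m − ρ_c).
a = d (ρ_c − ρ_w)/(ρ_m − ρ_c) = 5.027 km × 1.749/0.615 = 14.3 km.

14.3 km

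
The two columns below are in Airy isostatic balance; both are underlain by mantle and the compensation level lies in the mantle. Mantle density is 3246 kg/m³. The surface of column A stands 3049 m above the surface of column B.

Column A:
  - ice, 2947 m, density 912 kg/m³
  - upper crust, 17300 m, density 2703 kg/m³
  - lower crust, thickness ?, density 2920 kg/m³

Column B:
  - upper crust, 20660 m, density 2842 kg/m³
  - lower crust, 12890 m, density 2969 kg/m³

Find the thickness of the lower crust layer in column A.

17000 m

Take the compensation level at the base of the deeper column (depth z_c below the surface of column A) and equate Σ ρ_i t_i down to z_c; mantle fills any gap and the z_c terms cancel.
Column A: 2947×912 + 17300×2703 + x×2920 + (z_c − 20247 − x)×3246
Column B: 3049×0 + 20660×2842 + 12890×2969 + (z_c − 3049 − 33550)×3246
The z_c×3246 term appears on both sides and cancels. Collect the known terms of each column as K = Σ(ρt)_known − 3246 × (depth of known layers): K_A = 49449564 − 3246×20247 = −16272198; K_B = 96986130 − 3246×(3049 + 33550) = −21814224.
Balance: K_A − x×(3246 − 2920) = K_B, so x = (K_A − K_B)/(3246 − 2920) = 5542030/326 = 17000 m.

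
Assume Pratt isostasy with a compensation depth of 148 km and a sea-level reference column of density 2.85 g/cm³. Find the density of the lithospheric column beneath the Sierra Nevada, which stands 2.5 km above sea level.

Pratt balance: ρ_ref D = ρ (D + h).
ρ = ρ_ref D/(D + h) = 2.85 × 148 km/(148 km + 2.5 km) = 2.8 g/cm³.

2.8 g/cm³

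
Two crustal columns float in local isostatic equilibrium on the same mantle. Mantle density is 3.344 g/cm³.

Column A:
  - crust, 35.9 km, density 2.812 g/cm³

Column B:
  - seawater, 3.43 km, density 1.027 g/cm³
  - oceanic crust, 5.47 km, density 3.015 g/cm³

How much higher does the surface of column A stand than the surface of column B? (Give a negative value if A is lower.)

For any compensation level in the mantle, the mantle terms cancel and isostasy reduces to e = (Σt_A − Σt_B) − (Σ(ρt)_A − Σ(ρt)_B) / ρ_m.
Σt_A = 35.9 km; Σt_B = 8.9 km; Σ(ρt)_A = 100.9508; Σ(ρt)_B = 20.01466 (in km·g/cm³).
e = (35.9 − 8.9) − (100.9508 − 20.01466) / 3.344 = 2.8 km.

2.8 km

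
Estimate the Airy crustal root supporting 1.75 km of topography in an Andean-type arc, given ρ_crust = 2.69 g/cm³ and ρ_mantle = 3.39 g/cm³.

6.72 km

Equating mass per unit area of the two columns: the weight of the topography is balanced by the buoyancy of the root, ρ_c h = (ρ_m − ρ_c) r.
r = h · ρ_c / (ρ_m − ρ_c) = 1.75 km × 2.69 / (3.39 − 2.69) = 6.72 km.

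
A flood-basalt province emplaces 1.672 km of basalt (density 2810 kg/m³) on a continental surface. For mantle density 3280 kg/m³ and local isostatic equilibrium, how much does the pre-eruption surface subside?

1.43 km

Subaerial loading: s = t ρ_load / ρ_m.
s = 1.672 km × 2810/3280 = 1.43 km.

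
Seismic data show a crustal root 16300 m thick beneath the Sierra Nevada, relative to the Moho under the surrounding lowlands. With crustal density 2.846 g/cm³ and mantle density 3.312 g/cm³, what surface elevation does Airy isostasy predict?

2670 m

Balancing pressure at the compensation depth: ρ_c h = (ρ_m − ρ_c) r.
h = r (ρ_m − ρ_c) / ρ_c = 16300 m × (3.312 − 2.846) / 2.846 = 2670 m.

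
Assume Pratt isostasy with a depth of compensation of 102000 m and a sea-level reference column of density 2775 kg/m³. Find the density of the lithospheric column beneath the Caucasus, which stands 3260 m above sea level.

Pratt balance: ρ_ref D = ρ (D + h).
ρ = ρ_ref D/(D + h) = 2775 × 102000 m/(102000 m + 3260 m) = 2690 kg/m³.

2690 kg/m³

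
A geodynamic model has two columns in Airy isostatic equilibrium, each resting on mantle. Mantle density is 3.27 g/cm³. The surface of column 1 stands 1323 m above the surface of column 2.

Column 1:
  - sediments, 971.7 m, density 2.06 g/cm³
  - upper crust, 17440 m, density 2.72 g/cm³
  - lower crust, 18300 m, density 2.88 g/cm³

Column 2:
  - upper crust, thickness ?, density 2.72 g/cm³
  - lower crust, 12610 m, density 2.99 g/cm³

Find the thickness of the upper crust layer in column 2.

18300 m

Take the compensation level at the base of the deeper column (depth z_c below the surface of column 1) and equate Σ ρ_i t_i down to z_c; mantle fills any gap and the z_c terms cancel.
Column 1: 971.7×2.06 + 17440×2.72 + 18300×2.88 + (z_c − 36711.7)×3.27
Column 2: 1323×0 + x×2.72 + 12610×2.99 + (z_c − 1323 − 12610 − x)×3.27
The z_c×3.27 term appears on both sides and cancels. Collect the known terms of each column as K = Σ(ρt)_known − 3.27 × (depth of known layers): K_1 = 102142.502 − 3.27×36711.7 = −17904.757; K_2 = 37703.9 − 3.27×(1323 + 12610) = −7857.01.
Balance: K_1 = K_2 − x×(3.27 − 2.72), so x = (K_2 − K_1)/(3.27 − 2.72) = 10047.7/0.55 = 18300 m.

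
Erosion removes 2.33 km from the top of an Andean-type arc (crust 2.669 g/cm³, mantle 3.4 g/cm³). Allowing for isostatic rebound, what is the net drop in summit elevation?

Rebound u = e ρ_c/ρ_m = 2.33 km × 2.669/3.4 = 1.829 km.
Net surface drop = e − u = 2.33 km − 1.829 km = e (ρ_m − ρ_c)/ρ_m = 0.501 km.

0.501 km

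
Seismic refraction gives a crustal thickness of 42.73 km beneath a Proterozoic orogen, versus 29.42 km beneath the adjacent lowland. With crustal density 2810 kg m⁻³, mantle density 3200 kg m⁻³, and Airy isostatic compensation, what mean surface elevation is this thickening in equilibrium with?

Excess crust Δ = 42.73 km − 29.42 km = 13.31 km, split between elevation h and root r with h + r = Δ.
Airy balance ρ_c h = (ρ_m − ρ_c) r gives r = h ρ_c/(ρ_m − ρ_c), so h (1 + ρ_c/(ρ_m − ρ_c)) = Δ, i.e. h = Δ (ρ_m − ρ_c)/ρ_m.
h = 13.31 km × 390/3200 = 1.62 km.

1.62 km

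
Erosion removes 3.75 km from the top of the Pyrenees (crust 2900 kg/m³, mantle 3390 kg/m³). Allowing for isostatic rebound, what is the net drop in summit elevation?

Rebound u = e ρ_c/ρ_m = 3.75 km × 2900/3390 = 3.208 km.
Net surface drop = e − u = 3.75 km − 3.208 km = e (ρ_m − ρ_c)/ρ_m = 0.542 km.

0.542 km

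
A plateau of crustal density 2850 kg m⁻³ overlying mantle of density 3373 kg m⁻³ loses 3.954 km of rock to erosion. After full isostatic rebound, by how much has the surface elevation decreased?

Rebound u = e ρ_c/ρ_m = 3.954 km × 2850/3373 = 3.341 km.
Net surface drop = e − u = 3.954 km − 3.341 km = e (ρ_m − ρ_c)/ρ_m = 0.613 km.

0.613 km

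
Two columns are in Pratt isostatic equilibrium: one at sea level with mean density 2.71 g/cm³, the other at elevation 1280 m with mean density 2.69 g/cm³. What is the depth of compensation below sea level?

ρ_ref D = ρ (D + h) → D (ρ_ref − ρ) = ρ h.
D = ρ h/(ρ_ref − ρ) = 2.69 × 1280 m/(2.71 − 2.69) = 172000 m.

172000 m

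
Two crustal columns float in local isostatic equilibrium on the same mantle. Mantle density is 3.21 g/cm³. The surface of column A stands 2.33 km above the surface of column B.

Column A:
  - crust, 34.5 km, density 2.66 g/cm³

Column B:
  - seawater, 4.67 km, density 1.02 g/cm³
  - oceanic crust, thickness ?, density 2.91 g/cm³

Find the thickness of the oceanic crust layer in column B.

Take the compensation level at the base of the deeper column (depth z_c below the surface of column A) and equate Σ ρ_i t_i down to z_c; mantle fills any gap and the z_c terms cancel.
Column A: 34.5×2.66 + (z_c − 34.5)×3.21
Column B: 2.33×0 + 4.67×1.02 + x×2.91 + (z_c − 2.33 − 4.67 − x)×3.21
The z_c×3.21 term appears on both sides and cancels. Collect the known terms of each column as K = Σ(ρt)_known − 3.21 × (depth of known layers): K_A = 91.77 − 3.21×34.5 = −18.975; K_B = 4.7634 − 3.21×(2.33 + 4.67) = −17.7066.
Balance: K_A = K_B − x×(3.21 − 2.91), so x = (K_B − K_A)/(3.21 − 2.91) = 1.2684/0.3 = 4.23 km.

4.23 km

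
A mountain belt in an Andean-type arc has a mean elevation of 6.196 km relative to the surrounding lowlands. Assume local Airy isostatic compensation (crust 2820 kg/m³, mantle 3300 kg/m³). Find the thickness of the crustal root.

36.4 km

Equating mass per unit area of the two columns: the weight of the topography is balanced by the buoyancy of the root, ρ_c h = (ρ_m − ρ_c) r.
r = h · ρ_c / (ρ_m − ρ_c) = 6.196 km × 2820 / (3300 − 2820) = 36.4 km.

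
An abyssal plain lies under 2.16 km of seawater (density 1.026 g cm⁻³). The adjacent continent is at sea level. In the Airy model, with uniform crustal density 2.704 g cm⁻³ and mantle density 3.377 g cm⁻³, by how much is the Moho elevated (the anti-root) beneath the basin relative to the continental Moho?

Equating mass per unit area of the two columns: replacing crust with seawater at the top is compensated by replacing crust with mantle at the base: d (ρ_c − ρ_w) = a (ρ_m − ρ_c).
a = d (ρ_c − ρ_w)/(ρ_m − ρ_c) = 2.16 km × 1.678/0.673 = 5.39 km.

5.39 km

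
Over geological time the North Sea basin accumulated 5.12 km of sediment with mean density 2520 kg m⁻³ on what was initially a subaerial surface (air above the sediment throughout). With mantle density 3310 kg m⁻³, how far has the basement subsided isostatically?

3.9 km

Subaerial load: s = t ρ_sed / ρ_m = 5.12 km × 2520/3310 = 3.9 km.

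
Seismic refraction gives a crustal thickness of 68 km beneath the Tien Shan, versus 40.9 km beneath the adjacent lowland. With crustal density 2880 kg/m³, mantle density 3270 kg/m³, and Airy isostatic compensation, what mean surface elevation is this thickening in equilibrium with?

3.23 km

Excess crust Δ = 68 km − 40.9 km = 27.1 km, split between elevation h and root r with h + r = Δ.
Airy balance ρ_c h = (ρ_m − ρ_c) r gives r = h ρ_c/(ρ_m − ρ_c), so h (1 + ρ_c/(ρ_m − ρ_c)) = Δ, i.e. h = Δ (ρ_m − ρ_c)/ρ_m.
h = 27.1 km × 390/3270 = 3.23 km.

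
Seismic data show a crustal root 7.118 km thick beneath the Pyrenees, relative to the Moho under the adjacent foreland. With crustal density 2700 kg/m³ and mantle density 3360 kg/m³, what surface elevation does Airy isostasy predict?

Isostatic balance requires: ρ_c h = (ρ_m − ρ_c) r.
h = r (ρ_m − ρ_c) / ρ_c = 7.118 km × (3360 − 2700) / 2700 = 1.74 km.

1.74 km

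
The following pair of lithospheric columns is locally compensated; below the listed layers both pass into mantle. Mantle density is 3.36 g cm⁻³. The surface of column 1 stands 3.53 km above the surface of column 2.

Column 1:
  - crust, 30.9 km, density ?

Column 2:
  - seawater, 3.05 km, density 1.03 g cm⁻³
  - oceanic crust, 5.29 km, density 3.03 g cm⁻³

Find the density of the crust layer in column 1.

2.69 g cm⁻³

Take the compensation level at the base of the deeper column (depth z_c below the surface of column 1) and equate Σ ρ_i t_i down to z_c; mantle fills any gap and the z_c terms cancel.
Column 1: 30.9×ρ + (z_c − 30.9)×3.36
Column 2: 3.53×0 + 3.05×1.03 + 5.29×3.03 + (z_c − 3.53 − 8.34)×3.36
The z_c×3.36 term appears on both sides and cancels. Collect the known terms of each column as K = Σ(ρt)_known − 3.36 × (depth of known layers): K_1 = 0 − 3.36×30.9 = −103.824; K_2 = 19.1702 − 3.36×(3.53 + 8.34) = −20.713.
Balance: K_1 + 30.9×ρ = K_2, so ρ = (K_2 − K_1)/30.9 = 83.111/30.9 = 2.69 g cm⁻³.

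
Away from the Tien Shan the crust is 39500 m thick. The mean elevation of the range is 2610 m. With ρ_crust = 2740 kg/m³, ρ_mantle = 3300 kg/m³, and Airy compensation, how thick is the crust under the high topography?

54900 m

Root depth r = h ρ_c / (ρ_m − ρ_c) = 2610 m × 2740 / 560 = 12770 m.
Total thickness = T + h + r = 39500 m + 2610 m + 12770 m = 54900 m.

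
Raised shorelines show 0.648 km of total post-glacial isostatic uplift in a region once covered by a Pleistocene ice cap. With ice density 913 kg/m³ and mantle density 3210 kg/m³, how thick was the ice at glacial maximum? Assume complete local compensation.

2.28 km

u = t ρ_ice/ρ_m → t = u ρ_m/ρ_ice = 0.648 km × 3210/913 = 2.28 km.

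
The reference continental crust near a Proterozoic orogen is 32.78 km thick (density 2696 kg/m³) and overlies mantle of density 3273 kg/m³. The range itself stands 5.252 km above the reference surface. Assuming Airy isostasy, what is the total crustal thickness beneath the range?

Root depth r = h ρ_c / (ρ_m − ρ_c) = 5.252 km × 2696 / 577 = 24.54 km.
Total thickness = T + h + r = 32.78 km + 5.252 km + 24.54 km = 62.6 km.

62.6 km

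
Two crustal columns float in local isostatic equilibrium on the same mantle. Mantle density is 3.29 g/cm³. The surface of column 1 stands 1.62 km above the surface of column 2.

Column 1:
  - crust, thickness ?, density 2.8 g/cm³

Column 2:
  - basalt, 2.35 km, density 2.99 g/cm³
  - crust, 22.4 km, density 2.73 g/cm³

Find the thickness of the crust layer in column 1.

Take the compensation level at the base of the deeper column (depth z_c below the surface of column 1) and equate Σ ρ_i t_i down to z_c; mantle fills any gap and the z_c terms cancel.
Column 1: x×2.8 + (z_c − 0 − x)×3.29
Column 2: 1.62×0 + 2.35×2.99 + 22.4×2.73 + (z_c − 1.62 − 24.75)×3.29
The z_c×3.29 term appears on both sides and cancels. Collect the known terms of each column as K = Σ(ρt)_known − 3.29 × (depth of known layers): K_1 = 0 − 3.29×0 = 0; K_2 = 68.1785 − 3.29×(1.62 + 24.75) = −18.5788.
Balance: K_1 − x×(3.29 − 2.8) = K_2, so x = (K_1 − K_2)/(3.29 − 2.8) = 18.5788/0.49 = 37.9 km.

37.9 km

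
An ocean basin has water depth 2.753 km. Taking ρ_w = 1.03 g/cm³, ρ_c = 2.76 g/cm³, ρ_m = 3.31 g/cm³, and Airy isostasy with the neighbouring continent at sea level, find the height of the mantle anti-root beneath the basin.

For local isostatic compensation: replacing crust with seawater at the top is compensated by replacing crust with mantle at the base: d (ρ_c − ρ_w) = a (ρ_m − ρ_c).
a = d (ρ_c − ρ_w)/(ρ_m − ρ_c) = 2.753 km × 1.73/0.55 = 8.66 km.

8.66 km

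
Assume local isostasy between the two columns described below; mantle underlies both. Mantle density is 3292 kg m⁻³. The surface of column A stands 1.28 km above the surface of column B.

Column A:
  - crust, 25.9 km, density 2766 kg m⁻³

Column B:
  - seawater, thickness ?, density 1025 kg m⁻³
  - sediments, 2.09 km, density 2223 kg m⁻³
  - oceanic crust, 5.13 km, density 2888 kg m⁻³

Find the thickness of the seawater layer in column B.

2.25 km

Take the compensation level at the base of the deeper column (depth z_c below the surface of column A) and equate Σ ρ_i t_i down to z_c; mantle fills any gap and the z_c terms cancel.
Column A: 25.9×2766 + (z_c − 25.9)×3292
Column B: 1.28×0 + x×1025 + 2.09×2223 + 5.13×2888 + (z_c − 1.28 − 7.22 − x)×3292
The z_c×3292 term appears on both sides and cancels. Collect the known terms of each column as K = Σ(ρt)_known − 3292 × (depth of known layers): K_A = 71639.4 − 3292×25.9 = −13623.4; K_B = 19461.51 − 3292×(1.28 + 7.22) = −8520.49.
Balance: K_A = K_B − x×(3292 − 1025), so x = (K_B − K_A)/(3292 − 1025) = 5102.91/2267 = 2.25 km.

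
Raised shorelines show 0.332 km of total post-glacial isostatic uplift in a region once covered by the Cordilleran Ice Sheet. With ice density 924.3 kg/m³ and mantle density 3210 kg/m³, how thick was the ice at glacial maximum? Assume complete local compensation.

u = t ρ_ice/ρ_m → t = u ρ_m/ρ_ice = 0.332 km × 3210/924.3 = 1.15 km.

1.15 km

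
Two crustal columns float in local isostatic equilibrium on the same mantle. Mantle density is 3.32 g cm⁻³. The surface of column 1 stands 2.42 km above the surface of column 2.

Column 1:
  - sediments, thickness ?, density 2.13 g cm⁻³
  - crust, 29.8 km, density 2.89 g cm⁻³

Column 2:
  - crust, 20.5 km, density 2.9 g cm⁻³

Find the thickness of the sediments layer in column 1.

3.22 km

Take the compensation level at the base of the deeper column (depth z_c below the surface of column 1) and equate Σ ρ_i t_i down to z_c; mantle fills any gap and the z_c terms cancel.
Column 1: x×2.13 + 29.8×2.89 + (z_c − 29.8 − x)×3.32
Column 2: 2.42×0 + 20.5×2.9 + (z_c − 2.42 − 20.5)×3.32
The z_c×3.32 term appears on both sides and cancels. Collect the known terms of each column as K = Σ(ρt)_known − 3.32 × (depth of known layers): K_1 = 86.122 − 3.32×29.8 = −12.814; K_2 = 59.45 − 3.32×(2.42 + 20.5) = −16.6444.
Balance: K_1 − x×(3.32 − 2.13) = K_2, so x = (K_1 − K_2)/(3.32 − 2.13) = 3.8304/1.19 = 3.22 km.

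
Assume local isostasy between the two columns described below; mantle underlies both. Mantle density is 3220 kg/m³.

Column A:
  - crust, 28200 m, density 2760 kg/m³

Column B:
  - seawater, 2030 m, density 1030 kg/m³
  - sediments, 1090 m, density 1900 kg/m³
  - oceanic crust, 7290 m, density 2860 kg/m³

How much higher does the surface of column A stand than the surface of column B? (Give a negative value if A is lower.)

1390 m

For any compensation level in the mantle, the mantle terms cancel and isostasy reduces to e = (Σt_A − Σt_B) − (Σ(ρt)_A − Σ(ρt)_B) / ρ_m.
Σt_A = 28200 m; Σt_B = 10410 m; Σ(ρt)_A = 77832000; Σ(ρt)_B = 25011300 (in m·kg/m³).
e = (28200 − 10410) − (77832000 − 25011300) / 3220 = 1390 m.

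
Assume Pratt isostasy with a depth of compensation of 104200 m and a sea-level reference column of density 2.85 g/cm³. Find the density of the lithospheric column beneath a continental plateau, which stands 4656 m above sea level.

Pratt balance: ρ_ref D = ρ (D + h).
ρ = ρ_ref D/(D + h) = 2.85 × 104200 m/(104200 m + 4656 m) = 2.73 g/cm³.

2.73 g/cm³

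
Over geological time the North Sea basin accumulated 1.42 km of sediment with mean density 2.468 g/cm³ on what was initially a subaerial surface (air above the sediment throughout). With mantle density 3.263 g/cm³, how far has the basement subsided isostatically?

Subaerial load: s = t ρ_sed / ρ_m = 1.42 km × 2.468/3.263 = 1.07 km.

1.07 km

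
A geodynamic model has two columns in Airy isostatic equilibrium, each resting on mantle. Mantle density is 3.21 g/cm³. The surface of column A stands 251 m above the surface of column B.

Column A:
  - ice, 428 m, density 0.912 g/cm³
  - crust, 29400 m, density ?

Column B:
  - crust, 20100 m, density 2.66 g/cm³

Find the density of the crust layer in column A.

Take the compensation level at the base of the deeper column (depth z_c below the surface of column A) and equate Σ ρ_i t_i down to z_c; mantle fills any gap and the z_c terms cancel.
Column A: 428×0.912 + 29400×ρ + (z_c − 29828)×3.21
Column B: 251×0 + 20100×2.66 + (z_c − 251 − 20100)×3.21
The z_c×3.21 term appears on both sides and cancels. Collect the known terms of each column as K = Σ(ρt)_known − 3.21 × (depth of known layers): K_A = 390.336 − 3.21×29828 = −95357.544; K_B = 53466 − 3.21×(251 + 20100) = −11860.71.
Balance: K_A + 29400×ρ = K_B, so ρ = (K_B − K_A)/29400 = 83496.8/29400 = 2.84 g/cm³.

2.84 g/cm³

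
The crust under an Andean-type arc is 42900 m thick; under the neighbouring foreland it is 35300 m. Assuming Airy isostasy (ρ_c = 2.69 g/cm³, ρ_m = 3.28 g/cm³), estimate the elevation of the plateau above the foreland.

1370 m

Excess crust Δ = 42900 m − 35300 m = 7600 m, split between elevation h and root r with h + r = Δ.
Airy balance ρ_c h = (ρ_m − ρ_c) r gives r = h ρ_c/(ρ_m − ρ_c), so h (1 + ρ_c/(ρ_m − ρ_c)) = Δ, i.e. h = Δ (ρ_m − ρ_c)/ρ_m.
h = 7600 m × 0.59/3.28 = 1370 m.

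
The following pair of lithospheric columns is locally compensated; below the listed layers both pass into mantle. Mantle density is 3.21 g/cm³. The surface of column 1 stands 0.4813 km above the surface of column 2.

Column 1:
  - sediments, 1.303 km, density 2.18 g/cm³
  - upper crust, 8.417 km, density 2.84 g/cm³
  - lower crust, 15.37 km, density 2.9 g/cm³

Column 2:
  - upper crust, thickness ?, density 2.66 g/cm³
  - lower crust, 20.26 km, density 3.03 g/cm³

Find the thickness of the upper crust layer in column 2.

7.33 km

Take the compensation level at the base of the deeper column (depth z_c below the surface of column 1) and equate Σ ρ_i t_i down to z_c; mantle fills any gap and the z_c terms cancel.
Column 1: 1.303×2.18 + 8.417×2.84 + 15.37×2.9 + (z_c − 25.09)×3.21
Column 2: 0.4813×0 + x×2.66 + 20.26×3.03 + (z_c − 0.4813 − 20.26 − x)×3.21
The z_c×3.21 term appears on both sides and cancels. Collect the known terms of each column as K = Σ(ρt)_known − 3.21 × (depth of known layers): K_1 = 71.31782 − 3.21×25.09 = −9.22108; K_2 = 61.3878 − 3.21×(0.4813 + 20.26) = −5.191773.
Balance: K_1 = K_2 − x×(3.21 − 2.66), so x = (K_2 − K_1)/(3.21 − 2.66) = 4.02931/0.55 = 7.33 km.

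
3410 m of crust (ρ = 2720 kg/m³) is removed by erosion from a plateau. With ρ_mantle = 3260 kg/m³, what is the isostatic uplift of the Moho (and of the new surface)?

2850 m

Unloading: uplift u = e ρ_c/ρ_m = 3410 m × 2720/3260 = 2850 m.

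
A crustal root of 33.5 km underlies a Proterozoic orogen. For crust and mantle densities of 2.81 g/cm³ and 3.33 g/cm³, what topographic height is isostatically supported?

Balancing pressure at the compensation depth: ρ_c h = (ρ_m − ρ_c) r.
h = r (ρ_m − ρ_c) / ρ_c = 33.5 km × (3.33 − 2.81) / 2.81 = 6.2 km.

6.2 km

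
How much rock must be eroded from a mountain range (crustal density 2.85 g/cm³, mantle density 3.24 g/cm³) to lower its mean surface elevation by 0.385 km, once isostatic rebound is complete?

Net drop Δ = e − u = e − e ρ_c/ρ_m = e (ρ_m − ρ_c)/ρ_m.
e = Δ ρ_m/(ρ_m − ρ_c) = 0.385 km × 3.24/0.39 = 3.2 km.

3.2 km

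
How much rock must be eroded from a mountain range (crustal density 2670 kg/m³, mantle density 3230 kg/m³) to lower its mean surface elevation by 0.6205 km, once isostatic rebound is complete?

Net drop Δ = e − u = e − e ρ_c/ρ_m = e (ρ_m − ρ_c)/ρ_m.
e = Δ ρ_m/(ρ_m − ρ_c) = 0.6205 km × 3230/560 = 3.58 km.

3.58 km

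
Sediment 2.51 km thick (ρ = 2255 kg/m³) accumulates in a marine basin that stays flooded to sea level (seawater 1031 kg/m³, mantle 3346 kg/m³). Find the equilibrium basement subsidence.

Submarine loading: the sediment displaces seawater, and the subsidence is in turn flooded, so s (ρ_m − ρ_w) = t (ρ_sed − ρ_w).
s = 2.51 km × (2255 − 1031) / (3346 − 1031) = 1.33 km.

1.33 km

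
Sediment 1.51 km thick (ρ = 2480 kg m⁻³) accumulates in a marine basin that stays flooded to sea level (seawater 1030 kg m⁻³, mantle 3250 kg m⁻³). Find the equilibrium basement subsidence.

0.986 km

Submarine loading: the sediment displaces seawater, and the subsidence is in turn flooded, so s (ρ_m − ρ_w) = t (ρ_sed − ρ_w).
s = 1.51 km × (2480 − 1030) / (3250 − 1030) = 0.986 km.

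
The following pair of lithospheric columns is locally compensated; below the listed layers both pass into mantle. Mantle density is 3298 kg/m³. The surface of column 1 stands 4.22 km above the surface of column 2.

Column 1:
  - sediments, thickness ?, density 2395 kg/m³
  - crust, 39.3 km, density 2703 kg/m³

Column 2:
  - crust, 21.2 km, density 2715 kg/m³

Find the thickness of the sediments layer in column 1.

Take the compensation level at the base of the deeper column (depth z_c below the surface of column 1) and equate Σ ρ_i t_i down to z_c; mantle fills any gap and the z_c terms cancel.
Column 1: x×2395 + 39.3×2703 + (z_c − 39.3 − x)×3298
Column 2: 4.22×0 + 21.2×2715 + (z_c − 4.22 − 21.2)×3298
The z_c×3298 term appears on both sides and cancels. Collect the known terms of each column as K = Σ(ρt)_known − 3298 × (depth of known layers): K_1 = 106227.9 − 3298×39.3 = −23383.5; K_2 = 57558 − 3298×(4.22 + 21.2) = −26277.16.
Balance: K_1 − x×(3298 − 2395) = K_2, so x = (K_1 − K_2)/(3298 − 2395) = 2893.66/903 = 3.2 km.

3.2 km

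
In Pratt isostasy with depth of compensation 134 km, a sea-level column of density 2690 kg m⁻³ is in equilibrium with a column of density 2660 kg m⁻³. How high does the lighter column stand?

1.51 km

ρ_ref D = ρ (D + h) → h = D (ρ_ref − ρ)/ρ.
h = 134 km × (2690 − 2660)/2660 = 1.51 km.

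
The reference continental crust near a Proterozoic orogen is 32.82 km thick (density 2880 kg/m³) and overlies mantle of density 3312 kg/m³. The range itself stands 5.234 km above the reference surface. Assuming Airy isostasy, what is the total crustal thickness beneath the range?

Root depth r = h ρ_c / (ρ_m − ρ_c) = 5.234 km × 2880 / 432 = 34.89 km.
Total thickness = T + h + r = 32.82 km + 5.234 km + 34.89 km = 72.9 km.

72.9 km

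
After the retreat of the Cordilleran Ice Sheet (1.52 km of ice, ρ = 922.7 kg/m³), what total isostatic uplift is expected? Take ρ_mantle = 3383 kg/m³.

Removing the load lets mantle flow back in; uplift u satisfies ρ_ice t = ρ_m u.
u = t ρ_ice/ρ_m = 1.52 km × 922.7/3383 = 0.415 km.

0.415 km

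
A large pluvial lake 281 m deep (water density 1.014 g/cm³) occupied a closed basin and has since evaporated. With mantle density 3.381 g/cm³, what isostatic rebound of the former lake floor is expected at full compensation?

84.3 m

u = d ρ_w/ρ_m = 281 m × 1.014/3.381 = 84.3 m.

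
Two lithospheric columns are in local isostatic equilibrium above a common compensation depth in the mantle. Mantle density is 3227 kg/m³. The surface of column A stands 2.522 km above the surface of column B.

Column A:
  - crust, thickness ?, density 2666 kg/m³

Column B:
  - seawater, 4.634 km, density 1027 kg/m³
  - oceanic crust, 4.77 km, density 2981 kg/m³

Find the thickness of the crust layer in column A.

34.8 km

Take the compensation level at the base of the deeper column (depth z_c below the surface of column A) and equate Σ ρ_i t_i down to z_c; mantle fills any gap and the z_c terms cancel.
Column A: x×2666 + (z_c − 0 − x)×3227
Column B: 2.522×0 + 4.634×1027 + 4.77×2981 + (z_c − 2.522 − 9.404)×3227
The z_c×3227 term appears on both sides and cancels. Collect the known terms of each column as K = Σ(ρt)_known − 3227 × (depth of known layers): K_A = 0 − 3227×0 = 0; K_B = 18978.488 − 3227×(2.522 + 9.404) = −19506.714.
Balance: K_A − x×(3227 − 2666) = K_B, so x = (K_A − K_B)/(3227 − 2666) = 19506.7/561 = 34.8 km.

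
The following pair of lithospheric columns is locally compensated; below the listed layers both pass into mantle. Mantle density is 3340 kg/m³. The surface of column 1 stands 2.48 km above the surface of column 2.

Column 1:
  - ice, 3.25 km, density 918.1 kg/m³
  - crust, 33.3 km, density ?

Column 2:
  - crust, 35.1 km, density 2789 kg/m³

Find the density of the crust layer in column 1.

Take the compensation level at the base of the deeper column (depth z_c below the surface of column 1) and equate Σ ρ_i t_i down to z_c; mantle fills any gap and the z_c terms cancel.
Column 1: 3.25×918.1 + 33.3×ρ + (z_c − 36.55)×3340
Column 2: 2.48×0 + 35.1×2789 + (z_c − 2.48 − 35.1)×3340
The z_c×3340 term appears on both sides and cancels. Collect the known terms of each column as K = Σ(ρt)_known − 3340 × (depth of known layers): K_1 = 2983.825 − 3340×36.55 = −119093.175; K_2 = 97893.9 − 3340×(2.48 + 35.1) = −27623.3.
Balance: K_1 + 33.3×ρ = K_2, so ρ = (K_2 − K_1)/33.3 = 91469.9/33.3 = 2750 kg/m³.

2750 kg/m³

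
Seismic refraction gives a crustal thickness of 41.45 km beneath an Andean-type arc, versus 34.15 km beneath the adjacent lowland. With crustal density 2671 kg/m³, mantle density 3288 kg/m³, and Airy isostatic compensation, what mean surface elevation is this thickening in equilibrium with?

1.37 km

Excess crust Δ = 41.45 km − 34.15 km = 7.3 km, split between elevation h and root r with h + r = Δ.
Airy balance ρ_c h = (ρ_m − ρ_c) r gives r = h ρ_c/(ρ_m − ρ_c), so h (1 + ρ_c/(ρ_m − ρ_c)) = Δ, i.e. h = Δ (ρ_m − ρ_c)/ρ_m.
h = 7.3 km × 617/3288 = 1.37 km.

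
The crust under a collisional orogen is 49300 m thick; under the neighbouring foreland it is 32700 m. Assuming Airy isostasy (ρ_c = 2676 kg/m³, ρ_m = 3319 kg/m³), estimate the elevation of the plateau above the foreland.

3220 m

Excess crust Δ = 49300 m − 32700 m = 16600 m, split between elevation h and root r with h + r = Δ.
Airy balance ρ_c h = (ρ_m − ρ_c) r gives r = h ρ_c/(ρ_m − ρ_c), so h (1 + ρ_c/(ρ_m − ρ_c)) = Δ, i.e. h = Δ (ρ_m − ρ_c)/ρ_m.
h = 16600 m × 643/3319 = 3220 m.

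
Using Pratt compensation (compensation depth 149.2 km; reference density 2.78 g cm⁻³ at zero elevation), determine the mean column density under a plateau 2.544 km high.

2.73 g cm⁻³

Pratt balance: ρ_ref D = ρ (D + h).
ρ = ρ_ref D/(D + h) = 2.78 × 149.2 km/(149.2 km + 2.544 km) = 2.73 g cm⁻³.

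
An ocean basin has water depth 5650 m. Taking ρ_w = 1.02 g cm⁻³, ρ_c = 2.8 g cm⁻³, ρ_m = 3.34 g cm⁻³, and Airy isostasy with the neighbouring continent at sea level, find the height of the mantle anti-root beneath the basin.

In Airy isostatic equilibrium: replacing crust with seawater at the top is compensated by replacing crust with mantle at the base: d (ρ_c − ρ_w) = a (ρ_m − ρ_c).
a = d (ρ_c − ρ_w)/(ρ_m − ρ_c) = 5650 m × 1.78/0.54 = 18600 m.

18600 m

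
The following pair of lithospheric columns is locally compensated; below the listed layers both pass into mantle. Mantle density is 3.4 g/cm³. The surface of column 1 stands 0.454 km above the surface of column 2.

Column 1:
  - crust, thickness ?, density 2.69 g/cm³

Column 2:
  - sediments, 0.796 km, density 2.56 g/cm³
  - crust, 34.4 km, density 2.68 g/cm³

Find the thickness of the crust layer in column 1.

Take the compensation level at the base of the deeper column (depth z_c below the surface of column 1) and equate Σ ρ_i t_i down to z_c; mantle fills any gap and the z_c terms cancel.
Column 1: x×2.69 + (z_c − 0 − x)×3.4
Column 2: 0.454×0 + 0.796×2.56 + 34.4×2.68 + (z_c − 0.454 − 35.196)×3.4
The z_c×3.4 term appears on both sides and cancels. Collect the known terms of each column as K = Σ(ρt)_known − 3.4 × (depth of known layers): K_1 = 0 − 3.4×0 = 0; K_2 = 94.22976 − 3.4×(0.454 + 35.196) = −26.98024.
Balance: K_1 − x×(3.4 − 2.69) = K_2, so x = (K_1 − K_2)/(3.4 − 2.69) = 26.9802/0.71 = 38 km.

38 km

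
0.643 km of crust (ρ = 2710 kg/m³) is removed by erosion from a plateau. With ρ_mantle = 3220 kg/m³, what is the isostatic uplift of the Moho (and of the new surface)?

0.541 km

Unloading: uplift u = e ρ_c/ρ_m = 0.643 km × 2710/3220 = 0.541 km.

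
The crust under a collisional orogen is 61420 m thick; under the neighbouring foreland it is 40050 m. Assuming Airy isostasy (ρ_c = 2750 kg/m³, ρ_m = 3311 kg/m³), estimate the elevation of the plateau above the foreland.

3620 m

Excess crust Δ = 61420 m − 40050 m = 21370 m, split between elevation h and root r with h + r = Δ.
Airy balance ρ_c h = (ρ_m − ρ_c) r gives r = h ρ_c/(ρ_m − ρ_c), so h (1 + ρ_c/(ρ_m − ρ_c)) = Δ, i.e. h = Δ (ρ_m − ρ_c)/ρ_m.
h = 21370 m × 561/3311 = 3620 m.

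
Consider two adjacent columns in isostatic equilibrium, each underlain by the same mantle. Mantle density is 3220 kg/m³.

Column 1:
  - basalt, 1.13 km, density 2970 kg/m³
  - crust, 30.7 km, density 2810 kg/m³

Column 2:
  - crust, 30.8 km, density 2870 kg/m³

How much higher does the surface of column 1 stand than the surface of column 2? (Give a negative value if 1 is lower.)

For any compensation level in the mantle, the mantle terms cancel and isostasy reduces to e = (Σt_1 − Σt_2) − (Σ(ρt)_1 − Σ(ρt)_2) / ρ_m.
Σt_1 = 31.83 km; Σt_2 = 30.8 km; Σ(ρt)_1 = 89623.1; Σ(ρt)_2 = 88396 (in km·kg/m³).
e = (31.83 − 30.8) − (89623.1 − 88396) / 3220 = 0.649 km.

0.649 km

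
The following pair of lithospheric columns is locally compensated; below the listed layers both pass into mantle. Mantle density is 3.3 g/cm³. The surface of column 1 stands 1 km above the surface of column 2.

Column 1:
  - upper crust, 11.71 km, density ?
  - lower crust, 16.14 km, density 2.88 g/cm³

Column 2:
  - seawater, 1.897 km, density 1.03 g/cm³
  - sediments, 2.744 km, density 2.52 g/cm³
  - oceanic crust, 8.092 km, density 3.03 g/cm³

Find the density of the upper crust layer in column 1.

Take the compensation level at the base of the deeper column (depth z_c below the surface of column 1) and equate Σ ρ_i t_i down to z_c; mantle fills any gap and the z_c terms cancel.
Column 1: 11.71×ρ + 16.14×2.88 + (z_c − 27.85)×3.3
Column 2: 1×0 + 1.897×1.03 + 2.744×2.52 + 8.092×3.03 + (z_c − 1 − 12.733)×3.3
The z_c×3.3 term appears on both sides and cancels. Collect the known terms of each column as K = Σ(ρt)_known − 3.3 × (depth of known layers): K_1 = 46.4832 − 3.3×27.85 = −45.4218; K_2 = 33.38755 − 3.3×(1 + 12.733) = −11.93135.
Balance: K_1 + 11.71×ρ = K_2, so ρ = (K_2 − K_1)/11.71 = 33.4905/11.71 = 2.86 g/cm³.

2.86 g/cm³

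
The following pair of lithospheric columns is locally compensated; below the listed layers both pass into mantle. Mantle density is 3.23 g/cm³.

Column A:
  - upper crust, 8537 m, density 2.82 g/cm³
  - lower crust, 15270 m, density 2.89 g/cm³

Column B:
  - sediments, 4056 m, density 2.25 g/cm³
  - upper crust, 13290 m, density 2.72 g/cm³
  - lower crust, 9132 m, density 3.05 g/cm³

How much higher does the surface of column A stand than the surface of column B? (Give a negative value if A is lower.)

−1150 m

For any compensation level in the mantle, the mantle terms cancel and isostasy reduces to e = (Σt_A − Σt_B) − (Σ(ρt)_A − Σ(ρt)_B) / ρ_m.
Σt_A = 23807 m; Σt_B = 26478 m; Σ(ρt)_A = 68204.64; Σ(ρt)_B = 73127.4 (in m·g/cm³).
e = (23807 − 26478) − (68204.64 − 73127.4) / 3.23 = −1150 m.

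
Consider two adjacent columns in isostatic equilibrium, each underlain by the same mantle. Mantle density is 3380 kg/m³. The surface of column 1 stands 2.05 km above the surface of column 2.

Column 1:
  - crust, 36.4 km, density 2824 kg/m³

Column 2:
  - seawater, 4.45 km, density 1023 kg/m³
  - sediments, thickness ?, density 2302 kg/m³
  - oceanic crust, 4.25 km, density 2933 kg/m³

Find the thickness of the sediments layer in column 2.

0.854 km

Take the compensation level at the base of the deeper column (depth z_c below the surface of column 1) and equate Σ ρ_i t_i down to z_c; mantle fills any gap and the z_c terms cancel.
Column 1: 36.4×2824 + (z_c − 36.4)×3380
Column 2: 2.05×0 + 4.45×1023 + x×2302 + 4.25×2933 + (z_c − 2.05 − 8.7 − x)×3380
The z_c×3380 term appears on both sides and cancels. Collect the known terms of each column as K = Σ(ρt)_known − 3380 × (depth of known layers): K_1 = 102793.6 − 3380×36.4 = −20238.4; K_2 = 17017.6 − 3380×(2.05 + 8.7) = −19317.4.
Balance: K_1 = K_2 − x×(3380 − 2302), so x = (K_2 − K_1)/(3380 − 2302) = 921/1078 = 0.854 km.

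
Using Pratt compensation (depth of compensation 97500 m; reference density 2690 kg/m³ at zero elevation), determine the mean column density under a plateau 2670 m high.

Pratt balance: ρ_ref D = ρ (D + h).
ρ = ρ_ref D/(D + h) = 2690 × 97500 m/(97500 m + 2670 m) = 2620 kg/m³.

2620 kg/m³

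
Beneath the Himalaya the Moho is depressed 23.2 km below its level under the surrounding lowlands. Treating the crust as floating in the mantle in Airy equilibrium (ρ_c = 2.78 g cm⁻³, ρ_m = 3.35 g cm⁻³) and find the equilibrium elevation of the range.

4.76 km

For local isostatic compensation: ρ_c h = (ρ_m − ρ_c) r.
h = r (ρ_m − ρ_c) / ρ_c = 23.2 km × (3.35 − 2.78) / 2.78 = 4.76 km.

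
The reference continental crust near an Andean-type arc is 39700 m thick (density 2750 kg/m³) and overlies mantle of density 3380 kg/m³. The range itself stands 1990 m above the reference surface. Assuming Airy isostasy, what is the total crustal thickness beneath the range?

Root depth r = h ρ_c / (ρ_m − ρ_c) = 1990 m × 2750 / 630 = 8687 m.
Total thickness = T + h + r = 39700 m + 1990 m + 8687 m = 50400 m.

50400 m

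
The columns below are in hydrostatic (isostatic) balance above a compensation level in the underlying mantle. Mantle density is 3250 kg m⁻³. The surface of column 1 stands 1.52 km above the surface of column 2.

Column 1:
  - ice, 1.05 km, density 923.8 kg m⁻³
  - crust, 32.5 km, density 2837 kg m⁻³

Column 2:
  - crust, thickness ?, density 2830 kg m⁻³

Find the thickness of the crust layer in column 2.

Take the compensation level at the base of the deeper column (depth z_c below the surface of column 1) and equate Σ ρ_i t_i down to z_c; mantle fills any gap and the z_c terms cancel.
Column 1: 1.05×923.8 + 32.5×2837 + (z_c − 33.55)×3250
Column 2: 1.52×0 + x×2830 + (z_c − 1.52 − 0 − x)×3250
The z_c×3250 term appears on both sides and cancels. Collect the known terms of each column as K = Σ(ρt)_known − 3250 × (depth of known layers): K_1 = 93172.49 − 3250×33.55 = −15865.01; K_2 = 0 − 3250×(1.52 + 0) = −4940.
Balance: K_1 = K_2 − x×(3250 − 2830), so x = (K_2 − K_1)/(3250 − 2830) = 10925/420 = 26 km.

26 km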